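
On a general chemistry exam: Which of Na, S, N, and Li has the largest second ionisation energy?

Li

IE_2 is the cost of taking one more electron from the +1 cation: Na⁺ is the bare [Ne] core; S⁺ still has 5 valence electrons; N⁺ still has 4 valence electrons; Li⁺ is the bare [He] core.
Breaking into a closed-shell core is much more expensive than removing a leftover valence electron — Na and Li have the largest IE_2 here.
Valence configurations: S⁺ [Ne]3s²3p³, N⁺ [He]2s²2p².
Tabulated IE_2 (kJ/mol): Na 4562, S 2252, N 2856, Li 7298.
Hence IE_2: S < N < Na < Li.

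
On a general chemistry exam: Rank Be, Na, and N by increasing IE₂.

Be < N < Na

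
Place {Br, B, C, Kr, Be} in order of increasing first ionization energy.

Be is in period 2, group 2; B is in period 2, group 13; C is in period 2, group 14; Br is in period 4, group 17; Kr is in period 4, group 18.
First ionization energy rises across a period (greater Z_eff holds electrons more tightly) and falls down a group (valence electrons are farther from the nucleus).
These span different periods and groups, so the two trends combine.
Be > B: this pair runs against the simple trend — see the exception note.
C > Be: both are in period 2; the period trend gives C the larger value.
Br > C: period and group pull opposite ways; the across-period shift dominates (1140 vs 1086 kJ/mol).
Kr > Br: Kr lies to the right of Br in period 4, so the across-period effect alone puts Kr higher.
Note the exception: Be has a higher first ionization energy than B, contrary to the simple trend — removing B's lone 2p electron is easier than breaking Be's filled 2s².
Approximate values (kJ/mol): Be 900, B 801, C 1086, Br 1140, Kr 1351.
So from lowest to highest: B < Be < C < Br < Kr.

B, Be, C, Br, Kr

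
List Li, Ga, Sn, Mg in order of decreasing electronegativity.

Li is in period 2, group 1; Mg is in period 3, group 2; Ga is in period 4, group 13; Sn is in period 5, group 14.
EN rises left→right (higher Z_eff, smaller atoms) and falls top→bottom (larger, more shielded atoms).
A diagonal step moves right (one effect) and down (the opposite effect) at once.
Mg > Li: the two effects oppose for this pair; the across-period effect wins (1.31 vs 0.98).
Ga > Mg: period and group pull opposite ways; the across-period shift dominates (1.81 vs 1.31).
Sn > Ga: the two effects oppose for this pair; the across-period effect wins (1.96 vs 1.81).
Tabulated electronegativity (Pauling): Li 0.98, Mg 1.31, Ga 1.81, Sn 1.96.
So from highest to lowest: Sn > Ga > Mg > Li.

Sn, Ga, Mg, Li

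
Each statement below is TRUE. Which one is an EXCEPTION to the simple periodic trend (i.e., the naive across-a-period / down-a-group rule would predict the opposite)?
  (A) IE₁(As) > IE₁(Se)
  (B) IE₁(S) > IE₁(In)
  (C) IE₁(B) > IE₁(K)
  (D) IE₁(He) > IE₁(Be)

The general trend: first ionisation energy increases across a period and decreases down a group.
(A) As (period 4, group 15) vs Se (period 4, group 16): the stated order contradicts the simple trend.
(B) S (period 3, group 16) vs In (period 5, group 13): the stated order agrees with the simple trend.
(C) B (period 2, group 13) vs K (period 4, group 1): the stated order agrees with the simple trend.
(D) He (period 1, group 18) vs Be (period 2, group 2): the stated order agrees with the simple trend.
The exception is (A): Se (4p⁴) ionizes more easily than half-filled As (4p³).

(A)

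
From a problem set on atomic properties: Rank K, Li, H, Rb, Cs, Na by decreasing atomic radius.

Cs, Rb, K, Na, Li, H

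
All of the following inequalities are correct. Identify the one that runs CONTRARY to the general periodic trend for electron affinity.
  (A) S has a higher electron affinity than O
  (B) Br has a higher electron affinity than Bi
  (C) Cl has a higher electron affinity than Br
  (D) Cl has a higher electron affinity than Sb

(A)

The general trend: electron affinity increases across a period and decreases down a group.
(A) S (period 3, group 16) vs O (period 2, group 16): the stated order contradicts the simple trend.
(B) Br (period 4, group 17) vs Bi (period 6, group 15): the stated order agrees with the simple trend.
(C) Cl (period 3, group 17) vs Br (period 4, group 17): the stated order agrees with the simple trend.
(D) Cl (period 3, group 17) vs Sb (period 5, group 15): the stated order agrees with the simple trend.
The exception is (A): the compact 2p subshell of O repels the added electron more than S's larger 3p does.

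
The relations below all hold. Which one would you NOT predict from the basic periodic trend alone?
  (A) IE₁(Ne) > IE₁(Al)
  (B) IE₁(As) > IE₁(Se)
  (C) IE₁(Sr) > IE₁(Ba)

(B)

The general trend: first ionisation energy increases across a period and decreases down a group.
(A) Ne (period 2, group 18) vs Al (period 3, group 13): the stated order agrees with the simple trend.
(B) As (period 4, group 15) vs Se (period 4, group 16): the stated order contradicts the simple trend.
(C) Sr (period 5, group 2) vs Ba (period 6, group 2): the stated order agrees with the simple trend.
The exception is (B): Se (4p⁴) ionizes more easily than half-filled As (4p³).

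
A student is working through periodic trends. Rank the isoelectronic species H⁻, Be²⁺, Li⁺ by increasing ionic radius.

Be²⁺ < Li⁺ < H⁻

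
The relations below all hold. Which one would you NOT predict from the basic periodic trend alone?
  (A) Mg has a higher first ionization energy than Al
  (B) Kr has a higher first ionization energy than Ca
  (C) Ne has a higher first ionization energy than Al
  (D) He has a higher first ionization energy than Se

The general trend: first ionization energy increases across a period and decreases down a group.
(A) Mg (period 3, group 2) vs Al (period 3, group 13): the stated order contradicts the simple trend.
(B) Kr (period 4, group 18) vs Ca (period 4, group 2): the stated order agrees with the simple trend.
(C) Ne (period 2, group 18) vs Al (period 3, group 13): the stated order agrees with the simple trend.
(D) He (period 1, group 18) vs Se (period 4, group 16): the stated order agrees with the simple trend.
The exception is (A): Al's single 3p electron is easier to remove than one from Mg's filled 3s².

(A)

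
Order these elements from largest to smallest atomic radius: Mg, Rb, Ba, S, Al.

Rb > Ba > Mg > Al > S

Mg is in period 3, group 2; Al is in period 3, group 13; S is in period 3, group 16; Rb is in period 5, group 1; Ba is in period 6, group 2.
Atomic radius shrinks across a period as nuclear charge pulls the same shell inward, and grows down a group as new shells are added.
Here both period and group differ, so the two effects have to be weighed against each other.
Al > S: Al lies to the left of S in period 3, so the across-period effect alone puts Al larger.
Mg > Al: Mg lies to the left of Al in period 3, so the across-period effect alone puts Mg larger.
Ba > Mg: Ba sits below Mg in group 2, so the down-group effect alone puts Ba larger.
Rb > Ba: the two effects oppose for this pair; the across-period effect wins (210 vs 196 pm).
For reference (pm): Mg 139, Al 126, S 103, Rb 210, Ba 196.
So from largest to smallest: Rb > Ba > Mg > Al > S.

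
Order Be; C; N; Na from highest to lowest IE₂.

After 1 electron has been removed, what remains? Be⁺ still has 1 valence electron; C⁺ still has 3 valence electrons; N⁺ still has 4 valence electrons; Na⁺ is the bare [Ne] core.
Breaking into a closed-shell core is much more expensive than removing a leftover valence electron — Na has the largest IE_2 here.
Valence configurations: Be⁺ [He]2s¹, C⁺ [He]2s²2p¹, N⁺ [He]2s²2p².
Approximate IE_2 values (kJ/mol): Be 1757, C 2353, N 2856, Na 4562.
Putting it together, IE_2: Be < C < N < Na.

Na, N, C, Be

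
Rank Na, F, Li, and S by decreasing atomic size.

Na > Li > S > F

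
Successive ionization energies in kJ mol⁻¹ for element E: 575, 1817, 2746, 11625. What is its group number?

Look for the largest jump between consecutive ionization energies: IE4/IE3 ≈ 4.2, far larger than any earlier ratio.
That jump marks the point where a core electron is being removed. So the atom has 3 valence electrons.
A main-group element with 3 valence electrons is in group 13.

Group 13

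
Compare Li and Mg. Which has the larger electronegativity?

Li is in period 2, group 1; Mg is in period 3, group 2.
EN rises left→right (higher Z_eff, smaller atoms) and falls top→bottom (larger, more shielded atoms).
A diagonal step moves right (one effect) and down (the opposite effect) at once.
Mg > Li: period and group pull opposite ways; the across-period shift dominates (1.31 vs 0.98).
Tabulated electronegativity (Pauling): Li 0.98, Mg 1.31.
So Mg has the larger electronegativity (Mg > Li).

Mg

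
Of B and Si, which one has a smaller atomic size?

Across a period the added protons contract the valence shell; down a group each new principal shell makes the atom larger.
A diagonal step moves right (one effect) and down (the opposite effect) at once.
Si > B: period and group pull opposite ways; the down-group shift dominates (116 vs 85 pm).
Approximate values (pm): B 85, Si 116.
So B has the smaller atomic size (B < Si).

B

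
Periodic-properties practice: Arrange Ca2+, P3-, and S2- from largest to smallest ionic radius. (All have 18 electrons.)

P3- > S2- > Ca2+

All of these have 18 electrons, so size is governed by nuclear charge alone: the more protons, the stronger the pull on the same electron cloud, and the smaller the ion.
Nuclear charges: Ca2+ (Z=20), S2- (Z=16), P3- (Z=15).
Largest to smallest: P3- > S2- > Ca2+.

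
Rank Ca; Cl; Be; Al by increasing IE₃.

After 2 electrons have been removed, what remains? Ca²⁺ is the bare [Ar] core; Cl²⁺ still has 5 valence electrons; Be²⁺ is the bare [He] core; Al²⁺ still has 1 valence electron.
Core electrons are held far more tightly than valence electrons, so Ca and Be top the IE_3 order.
Valence configurations: Cl²⁺ [Ne]3s²3p³, Al²⁺ [Ne]3s¹.
Tabulated IE_3 (kJ/mol): Ca 4912, Cl 3822, Be 14849, Al 2745.
Overall IE_3 order: Al < Cl < Ca < Be.

Al < Cl < Ca < Be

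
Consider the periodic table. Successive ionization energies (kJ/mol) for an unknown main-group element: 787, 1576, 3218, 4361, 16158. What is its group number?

Look for the largest jump between consecutive ionization energies: IE5/IE4 ≈ 3.7, far larger than any earlier ratio.
That jump marks the point where a core electron is being removed. So the atom has 4 valence electrons.
A main-group element with 4 valence electrons is in group 14.

Group 14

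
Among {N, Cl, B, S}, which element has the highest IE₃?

Consider each +2 ion: N²⁺ still has 3 valence electrons; Cl²⁺ still has 5 valence electrons; B²⁺ still has 1 valence electron; S²⁺ still has 4 valence electrons.
All are still removing valence electrons, so compare the +2 ions as you would atoms: IE_3 generally rises across a period (higher Z_eff) and falls down a group (larger shell), subject to the usual subshell exceptions.
Valence configurations: N²⁺ [He]2s²2p¹, Cl²⁺ [Ne]3s²3p³, B²⁺ [He]2s¹, S²⁺ [Ne]3s²3p².
Tabulated IE_3 (kJ/mol): N 4578, Cl 3822, B 3660, S 3357.
So the third ionization energies run S < B < Cl < N.

N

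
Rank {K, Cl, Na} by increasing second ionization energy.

Cl, K, Na

IE_2 is the cost of taking one more electron from the +1 cation: K⁺ is the bare [Ar] core; Cl⁺ still has 6 valence electrons; Na⁺ is the bare [Ne] core.
Breaking into a closed-shell core is much more expensive than removing a leftover valence electron — K and Na have the largest IE_2 here.
Tabulated IE_2 (kJ/mol): K 3052, Cl 2298, Na 4562.
Putting it together, IE_2: Cl < K < Na.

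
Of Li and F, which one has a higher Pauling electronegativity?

Li is in period 2, group 1; F is in period 2, group 17.
Electronegativity increases across a period and decreases down a group, tracking effective nuclear charge and atomic size.
All lie in period 2, so electronegativity increases left to right.
So F has the higher Pauling electronegativity (F > Li).

F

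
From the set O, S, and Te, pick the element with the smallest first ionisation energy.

Te

IE₁ increases left→right with effective nuclear charge and decreases top→bottom as the valence shell moves farther out.
All are in group 16, so first ionization energy increases up the group.
The smallest first ionisation energy among these belongs to Te.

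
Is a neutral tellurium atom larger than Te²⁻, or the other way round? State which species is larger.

Forming Te²⁻ adds 2 electrons to Te. More electron–electron repulsion in the same shell, with unchanged nuclear charge, lets the cloud expand.
An anion is larger than its parent atom: Te²⁻ > Te.

Te²⁻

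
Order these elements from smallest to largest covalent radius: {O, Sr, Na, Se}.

O, Se, Na, Sr

O is in period 2, group 16; Na is in period 3, group 1; Se is in period 4, group 16; Sr is in period 5, group 2.
Atomic radius shrinks across a period as nuclear charge pulls the same shell inward, and grows down a group as new shells are added.
Neither a single period nor a single group — weigh both effects.
Se > O: they share group 16; the group trend gives Se the larger value.
Na > Se: the two effects oppose for this pair; the across-period effect wins (155 vs 116 pm).
Sr > Na: period and group pull opposite ways; the down-group shift dominates (185 vs 155 pm).
Approximate values (pm): O 63, Na 155, Se 116, Sr 185.
So from smallest to largest: O < Se < Na < Sr.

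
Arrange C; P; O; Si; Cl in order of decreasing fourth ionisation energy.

O > C > Cl > P > Si

IE_4 is the cost of taking one more electron from the +3 cation: C³⁺ still has 1 valence electron; P³⁺ still has 2 valence electrons; O³⁺ still has 3 valence electrons; Si³⁺ still has 1 valence electron; Cl³⁺ still has 4 valence electrons.
All are still removing valence electrons, so compare the +3 ions as you would atoms: IE_4 generally rises across a period (higher Z_eff) and falls down a group (larger shell), subject to the usual subshell exceptions.
Valence configurations: C³⁺ [He]2s¹, P³⁺ [Ne]3s², O³⁺ [He]2s²2p¹, Si³⁺ [Ne]3s¹, Cl³⁺ [Ne]3s²3p².
Tabulated IE_4 (kJ/mol): C 6223, P 4964, O 7469, Si 4356, Cl 5159.
So the fourth ionization energies run Si < P < Cl < C < O.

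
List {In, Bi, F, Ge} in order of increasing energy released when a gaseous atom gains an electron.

F is in period 2, group 17; Ge is in period 4, group 14; In is in period 5, group 13; Bi is in period 6, group 15.
Adding an electron releases more energy for atoms nearer the top right (short of the noble gases).
These span different periods and groups, so the two trends combine.
Bi > In: period and group pull opposite ways; the across-period shift dominates (91 vs 29 kJ/mol).
Ge > Bi: the two effects oppose for this pair; the down-group effect wins (119 vs 91 kJ/mol).
F > Ge: both effects reinforce here, so F is clearly the higher of the two.
Tabulated electron affinity (kJ/mol): F 328, Ge 119, In 29, Bi 91.
So from lowest to highest: In < Bi < Ge < F.

In, Bi, Ge, F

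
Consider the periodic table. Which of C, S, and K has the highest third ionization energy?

The third ionization energy removes an electron from the +2 ion. For each element: C²⁺ still has 2 valence electrons; S²⁺ still has 4 valence electrons; K²⁺ is already 1 electron into the core.
Usually core removal costs more than valence removal, but here the competition is close: a tightly held n=2 valence electron can cost more to remove than an n=3 core electron, so the actual values have to decide it.
Valence configurations: C²⁺ [He]2s², S²⁺ [Ne]3s²3p².
Approximate IE_3 values (kJ/mol): C 4620, S 3357, K 4420.
Overall IE_3 order: S < K < C.

C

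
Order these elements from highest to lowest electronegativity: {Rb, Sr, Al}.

Al, Sr, Rb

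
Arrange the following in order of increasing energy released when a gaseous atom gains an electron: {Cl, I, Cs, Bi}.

Cs < Bi < I < Cl

Atoms with high Z_eff and room in the valence shell (especially the halogens) have the most exothermic electron affinities.
Neither a single period nor a single group — weigh both effects.
Bi > Cs: Bi lies to the right of Cs in period 6, so the across-period effect alone puts Bi higher.
I > Bi: both effects reinforce here, so I is clearly the higher of the two.
Cl > I: Cl sits above I in group 17, so the down-group effect alone puts Cl higher.
Tabulated electron affinity (kJ/mol): Cl 349, I 295, Cs 46, Bi 91.
So from lowest to highest: Cs < Bi < I < Cl.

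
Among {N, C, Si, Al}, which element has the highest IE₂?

N

The second ionization energy removes an electron from the +1 ion. For each element: N⁺ still has 4 valence electrons; C⁺ still has 3 valence electrons; Si⁺ still has 3 valence electrons; Al⁺ still has 2 valence electrons.
All are still removing valence electrons, so compare the +1 ions as you would atoms: IE_2 generally rises across a period (higher Z_eff) and falls down a group (larger shell), subject to the usual subshell exceptions.
Valence configurations: N⁺ [He]2s²2p², C⁺ [He]2s²2p¹, Si⁺ [Ne]3s²3p¹, Al⁺ [Ne]3s².
Si⁺ loses a lone 3p electron whereas Al⁺ must break into a filled 3s² pair, so IE_2(Al) > IE_2(Si) even though Si has the higher nuclear charge.
The numbers (kJ/mol): N 2856, C 2353, Si 1577, Al 1817.
Putting it together, IE_2: Si < Al < C < N.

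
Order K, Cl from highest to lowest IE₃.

K > Cl

IE_3 is the cost of taking one more electron from the +2 cation: K²⁺ is already 1 electron into the core; Cl²⁺ still has 5 valence electrons.
Core electrons are held far more tightly than valence electrons, so K tops the IE_3 order.
Approximate IE_3 values (kJ/mol): K 4420, Cl 3822.
Putting it together, IE_3: Cl < K.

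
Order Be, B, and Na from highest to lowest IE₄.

B > Be > Na

IE_4 is the cost of taking one more electron from the +3 cation: Be³⁺ is already 1 electron into the core; B³⁺ is the bare [He] core; Na³⁺ is already 2 electrons into the core.
All of these are removing an electron from a noble-gas core or deeper; the smaller core (lower principal quantum number) is held far more tightly, and within a period the higher nuclear charge binds the same core more tightly.
Tabulated IE_4 (kJ/mol): Be 21007, B 25026, Na 9543.
Putting it together, IE_4: Na < Be < B.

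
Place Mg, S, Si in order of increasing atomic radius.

Mg is in period 3, group 2; Si is in period 3, group 14; S is in period 3, group 16.
Atomic radius shrinks across a period as nuclear charge pulls the same shell inward, and grows down a group as new shells are added.
All lie in period 3, so atomic radius increases right to left.
So from smallest to largest: S < Si < Mg.

S < Si < Mg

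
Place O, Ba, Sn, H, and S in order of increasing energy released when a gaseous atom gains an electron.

EA tends to increase across a period and decrease down a group, though the pattern is less regular than for IE or radius.
Here both period and group differ, so the two effects have to be weighed against each other.
H > Ba: the two effects oppose for this pair; the down-group effect wins (73 vs 14 kJ/mol).
Sn > H: period and group pull opposite ways; the across-period shift dominates (107 vs 73 kJ/mol).
O > Sn: relative to Sn, both the across-period and down-group shifts push O's electron affinity up.
S > O: this pair runs against the simple trend — see the exception note.
Note the exception: S has a higher electron affinity than O, contrary to the simple trend — the compact 2p subshell of O repels the added electron more than S's larger 3p does.
For reference (kJ/mol): H 73, O 141, S 200, Sn 107, Ba 14.
So from lowest to highest: Ba < H < Sn < O < S.

Ba < H < Sn < O < S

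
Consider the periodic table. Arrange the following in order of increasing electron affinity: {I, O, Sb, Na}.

Na < Sb < O < I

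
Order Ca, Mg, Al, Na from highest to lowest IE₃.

After 2 electrons have been removed, what remains? Ca²⁺ is the bare [Ar] core; Mg²⁺ is the bare [Ne] core; Al²⁺ still has 1 valence electron; Na²⁺ is already 1 electron into the core.
Pulling an electron out of a noble-gas core costs far more than removing a remaining valence electron, so Ca, Na and Mg sit at the high end of IE_3.
Tabulated IE_3 (kJ/mol): Ca 4912, Mg 7733, Al 2745, Na 6910.
Putting it together, IE_3: Al < Ca < Na < Mg.

Mg > Na > Ca > Al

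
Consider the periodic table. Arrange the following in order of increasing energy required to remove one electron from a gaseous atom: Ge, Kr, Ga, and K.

Across a period the outer electron is held more tightly (higher IE₁); down a group it sits in a higher shell, more shielded, and comes off more easily.
All lie in period 4, so first ionization energy increases left to right.
So from lowest to highest: K < Ga < Ge < Kr.

K < Ga < Ge < Kr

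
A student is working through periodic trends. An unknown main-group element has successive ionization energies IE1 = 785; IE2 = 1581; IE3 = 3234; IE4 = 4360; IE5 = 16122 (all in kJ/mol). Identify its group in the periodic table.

Look for the largest jump between consecutive ionization energies: IE5/IE4 ≈ 3.7, far larger than any earlier ratio.
That jump marks the point where a core electron is being removed. So the atom has 4 valence electrons.
A main-group element with 4 valence electrons is in group 14.

Group 14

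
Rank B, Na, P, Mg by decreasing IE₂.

Na, B, P, Mg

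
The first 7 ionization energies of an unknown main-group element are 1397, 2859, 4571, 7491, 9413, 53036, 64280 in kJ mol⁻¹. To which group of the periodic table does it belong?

Group 15

Look for the largest jump between consecutive ionization energies: IE6/IE5 ≈ 5.6, far larger than any earlier ratio.
That jump marks the point where a core electron is being removed. So the atom has 5 valence electrons.
A main-group element with 5 valence electrons is in group 15.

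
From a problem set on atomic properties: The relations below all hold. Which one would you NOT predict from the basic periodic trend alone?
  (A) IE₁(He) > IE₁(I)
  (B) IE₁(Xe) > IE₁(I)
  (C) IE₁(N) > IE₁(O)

The general trend: IE₁ increases across a period and decreases down a group.
(A) He (period 1, group 18) vs I (period 5, group 17): the stated order agrees with the simple trend.
(B) Xe (period 5, group 18) vs I (period 5, group 17): the stated order agrees with the simple trend.
(C) N (period 2, group 15) vs O (period 2, group 16): the stated order contradicts the simple trend.
The exception is (C): pairing an electron in O's 2p⁴ costs repulsion energy, so O ionizes more easily than half-filled N (2p³).

(C)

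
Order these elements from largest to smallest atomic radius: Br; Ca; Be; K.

K, Ca, Br, Be

Be is in period 2, group 2; K is in period 4, group 1; Ca is in period 4, group 2; Br is in period 4, group 17.
Atomic radius shrinks across a period as nuclear charge pulls the same shell inward, and grows down a group as new shells are added.
Here both period and group differ, so the two effects have to be weighed against each other.
Br > Be: the two effects oppose for this pair; the down-group effect wins (114 vs 102 pm).
Ca > Br: both are in period 4; the period trend gives Ca the larger value.
K > Ca: both are in period 4; the period trend gives K the larger value.
For reference (pm): Be 102, K 196, Ca 171, Br 114.
So from largest to smallest: K > Ca > Br > Be.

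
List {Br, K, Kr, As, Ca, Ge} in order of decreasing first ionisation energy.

Kr, Br, As, Ge, Ca, K

K is in period 4, group 1; Ca is in period 4, group 2; Ge is in period 4, group 14; As is in period 4, group 15; Br is in period 4, group 17; Kr is in period 4, group 18.
Across a period the outer electron is held more tightly (higher IE₁); down a group it sits in a higher shell, more shielded, and comes off more easily.
All lie in period 4, so first ionization energy increases left to right.
So from highest to lowest: Kr > Br > As > Ge > Ca > K.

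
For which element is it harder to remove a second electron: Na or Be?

Na

IE_2 is the cost of taking one more electron from the +1 cation: Na⁺ is the bare [Ne] core; Be⁺ still has 1 valence electron.
Pulling an electron out of a noble-gas core costs far more than removing a remaining valence electron, so Na sits at the high end of IE_2.
The numbers (kJ/mol): Na 4562, Be 1757.
Overall IE_2 order: Be < Na.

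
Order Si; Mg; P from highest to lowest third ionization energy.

Consider each +2 ion: Si²⁺ still has 2 valence electrons; Mg²⁺ is the bare [Ne] core; P²⁺ still has 3 valence electrons.
Pulling an electron out of a noble-gas core costs far more than removing a remaining valence electron, so Mg sits at the high end of IE_3.
Valence configurations: Si²⁺ [Ne]3s², P²⁺ [Ne]3s²3p¹.
P²⁺ loses a lone 3p electron whereas Si²⁺ must break into a filled 3s² pair, so IE_3(Si) > IE_3(P) even though P has the higher nuclear charge.
The numbers (kJ/mol): Si 3232, Mg 7733, P 2914.
Overall IE_3 order: P < Si < Mg.

Mg > Si > P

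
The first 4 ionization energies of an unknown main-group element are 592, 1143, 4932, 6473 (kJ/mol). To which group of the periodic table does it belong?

Group 2

Look for the largest jump between consecutive ionization energies: IE3/IE2 ≈ 4.3, far larger than any earlier ratio.
That jump marks the point where a core electron is being removed. So the atom has 2 valence electrons.
A main-group element with 2 valence electrons is in group 2.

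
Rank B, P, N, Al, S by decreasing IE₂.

N > B > S > P > Al

Consider each +1 ion: B⁺ still has 2 valence electrons; P⁺ still has 4 valence electrons; N⁺ still has 4 valence electrons; Al⁺ still has 2 valence electrons; S⁺ still has 5 valence electrons.
All are still removing valence electrons, so compare the +1 ions as you would atoms: IE_2 generally rises across a period (higher Z_eff) and falls down a group (larger shell), subject to the usual subshell exceptions.
Valence configurations: B⁺ [He]2s², P⁺ [Ne]3s²3p², N⁺ [He]2s²2p², Al⁺ [Ne]3s², S⁺ [Ne]3s²3p³.
Tabulated IE_2 (kJ/mol): B 2427, P 1907, N 2856, Al 1817, S 2252.
So the second ionization energies run Al < P < S < B < N.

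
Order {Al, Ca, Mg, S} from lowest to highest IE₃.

Al, S, Ca, Mg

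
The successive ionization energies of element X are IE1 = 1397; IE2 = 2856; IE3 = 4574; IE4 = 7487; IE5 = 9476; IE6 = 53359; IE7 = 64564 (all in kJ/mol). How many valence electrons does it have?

5

Look for the largest jump between consecutive ionization energies: IE6/IE5 ≈ 5.6, far larger than any earlier ratio.
That jump marks the point where a core electron is being removed. So the atom has 5 valence electrons.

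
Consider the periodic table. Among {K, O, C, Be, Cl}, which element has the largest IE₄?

Be

The fourth ionization energy removes an electron from the +3 ion. For each element: K³⁺ is already 2 electrons into the core; O³⁺ still has 3 valence electrons; C³⁺ still has 1 valence electron; Be³⁺ is already 1 electron into the core; Cl³⁺ still has 4 valence electrons.
Usually core removal costs more than valence removal, but here the competition is close: a tightly held n=2 valence electron can cost more to remove than an n=3 core electron, so the actual values have to decide it.
Valence configurations: O³⁺ [He]2s²2p¹, C³⁺ [He]2s¹, Cl³⁺ [Ne]3s²3p².
Approximate IE_4 values (kJ/mol): K 5877, O 7469, C 6223, Be 21007, Cl 5159.
Hence IE_4: Cl < K < C < O < Be.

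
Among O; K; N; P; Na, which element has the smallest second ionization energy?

Consider each +1 ion: O⁺ still has 5 valence electrons; K⁺ is the bare [Ar] core; N⁺ still has 4 valence electrons; P⁺ still has 4 valence electrons; Na⁺ is the bare [Ne] core.
Usually core removal costs more than valence removal, but here the competition is close: a tightly held n=2 valence electron can cost more to remove than an n=3 core electron, so the actual values have to decide it.
Valence configurations: O⁺ [He]2s²2p³, N⁺ [He]2s²2p², P⁺ [Ne]3s²3p².
Approximate IE_2 values (kJ/mol): O 3388, K 3052, N 2856, P 1907, Na 4562.
Overall IE_2 order: P < N < K < O < Na.

P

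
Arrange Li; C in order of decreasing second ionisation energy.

Li > C

The second ionization energy removes an electron from the +1 ion. For each element: Li⁺ is the bare [He] core; C⁺ still has 3 valence electrons.
Pulling an electron out of a noble-gas core costs far more than removing a remaining valence electron, so Li sits at the high end of IE_2.
The numbers (kJ/mol): Li 7298, C 2353.
Putting it together, IE_2: C < Li.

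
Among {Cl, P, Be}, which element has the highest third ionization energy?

Be

IE_3 is the cost of taking one more electron from the +2 cation: Cl²⁺ still has 5 valence electrons; P²⁺ still has 3 valence electrons; Be²⁺ is the bare [He] core.
Breaking into a closed-shell core is much more expensive than removing a leftover valence electron — Be has the largest IE_3 here.
Valence configurations: Cl²⁺ [Ne]3s²3p³, P²⁺ [Ne]3s²3p¹.
Tabulated IE_3 (kJ/mol): Cl 3822, P 2914, Be 14849.
So the third ionization energies run P < Cl < Be.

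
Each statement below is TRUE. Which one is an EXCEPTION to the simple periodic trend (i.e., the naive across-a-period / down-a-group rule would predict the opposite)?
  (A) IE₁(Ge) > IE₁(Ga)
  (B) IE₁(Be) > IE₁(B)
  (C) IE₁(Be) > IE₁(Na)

The general trend: first ionisation energy increases across a period and decreases down a group.
(A) Ge (period 4, group 14) vs Ga (period 4, group 13): the stated order agrees with the simple trend.
(B) Be (period 2, group 2) vs B (period 2, group 13): the stated order contradicts the simple trend.
(C) Be (period 2, group 2) vs Na (period 3, group 1): the stated order agrees with the simple trend.
The exception is (B): removing B's lone 2p electron is easier than breaking Be's filled 2s².

(B)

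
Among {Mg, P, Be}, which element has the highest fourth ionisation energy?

IE_4 is the cost of taking one more electron from the +3 cation: Mg³⁺ is already 1 electron into the core; P³⁺ still has 2 valence electrons; Be³⁺ is already 1 electron into the core.
Core electrons are held far more tightly than valence electrons, so Mg and Be top the IE_4 order.
Approximate IE_4 values (kJ/mol): Mg 10543, P 4964, Be 21007.
Overall IE_4 order: P < Mg < Be.

Be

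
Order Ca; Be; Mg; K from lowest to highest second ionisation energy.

Ca < Mg < Be < K

The second ionization energy removes an electron from the +1 ion. For each element: Ca⁺ still has 1 valence electron; Be⁺ still has 1 valence electron; Mg⁺ still has 1 valence electron; K⁺ is the bare [Ar] core.
Breaking into a closed-shell core is much more expensive than removing a leftover valence electron — K has the largest IE_2 here.
Valence configurations: Ca⁺ [Ar]4s¹, Be⁺ [He]2s¹, Mg⁺ [Ne]3s¹.
Approximate IE_2 values (kJ/mol): Ca 1145, Be 1757, Mg 1451, K 3052.
Overall IE_2 order: Ca < Mg < Be < K.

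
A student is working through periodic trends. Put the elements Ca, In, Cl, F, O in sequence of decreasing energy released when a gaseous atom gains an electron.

Cl > F > O > In > Ca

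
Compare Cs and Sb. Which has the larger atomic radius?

Cs

Atomic radius shrinks across a period as nuclear charge pulls the same shell inward, and grows down a group as new shells are added.
Here both period and group differ, so the two effects have to be weighed against each other.
Cs > Sb: both effects reinforce here, so Cs is clearly the larger of the two.
Approximate values (pm): Sb 140, Cs 232.
So Cs has the larger atomic radius (Cs > Sb).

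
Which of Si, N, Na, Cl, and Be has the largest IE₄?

Be

After 3 electrons have been removed, what remains? Si³⁺ still has 1 valence electron; N³⁺ still has 2 valence electrons; Na³⁺ is already 2 electrons into the core; Cl³⁺ still has 4 valence electrons; Be³⁺ is already 1 electron into the core.
Core electrons are held far more tightly than valence electrons, so Na and Be top the IE_4 order.
Valence configurations: Si³⁺ [Ne]3s¹, N³⁺ [He]2s², Cl³⁺ [Ne]3s²3p².
The numbers (kJ/mol): Si 4356, N 7475, Na 9543, Cl 5159, Be 21007.
Overall IE_4 order: Si < Cl < N < Na < Be.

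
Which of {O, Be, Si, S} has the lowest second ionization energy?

Consider each +1 ion: O⁺ still has 5 valence electrons; Be⁺ still has 1 valence electron; Si⁺ still has 3 valence electrons; S⁺ still has 5 valence electrons.
All are still removing valence electrons, so compare the +1 ions as you would atoms: IE_2 generally rises across a period (higher Z_eff) and falls down a group (larger shell), subject to the usual subshell exceptions.
Valence configurations: O⁺ [He]2s²2p³, Be⁺ [He]2s¹, Si⁺ [Ne]3s²3p¹, S⁺ [Ne]3s²3p³.
Tabulated IE_2 (kJ/mol): O 3388, Be 1757, Si 1577, S 2252.
Overall IE_2 order: Si < Be < S < O.

Si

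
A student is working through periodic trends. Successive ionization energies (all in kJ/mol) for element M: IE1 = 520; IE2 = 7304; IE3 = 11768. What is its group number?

Group 1

Look for the largest jump between consecutive ionization energies: IE2/IE1 ≈ 14.0, far larger than any earlier ratio.
That jump marks the point where a core electron is being removed. So the atom has 1 valence electron.
A main-group element with 1 valence electron is in group 1.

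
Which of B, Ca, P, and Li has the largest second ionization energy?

The second ionization energy removes an electron from the +1 ion. For each element: B⁺ still has 2 valence electrons; Ca⁺ still has 1 valence electron; P⁺ still has 4 valence electrons; Li⁺ is the bare [He] core.
Pulling an electron out of a noble-gas core costs far more than removing a remaining valence electron, so Li sits at the high end of IE_2.
Valence configurations: B⁺ [He]2s², Ca⁺ [Ar]4s¹, P⁺ [Ne]3s²3p².
Tabulated IE_2 (kJ/mol): B 2427, Ca 1145, P 1907, Li 7298.
Hence IE_2: Ca < P < B < Li.

Li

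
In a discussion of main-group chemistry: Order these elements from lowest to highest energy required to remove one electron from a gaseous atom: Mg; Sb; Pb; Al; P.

Mg is in period 3, group 2; Al is in period 3, group 13; P is in period 3, group 15; Sb is in period 5, group 15; Pb is in period 6, group 14.
First ionization energy rises across a period (greater Z_eff holds electrons more tightly) and falls down a group (valence electrons are farther from the nucleus).
These span different periods and groups, so the two trends combine.
Pb > Al: period and group pull opposite ways; the across-period shift dominates (716 vs 578 kJ/mol).
Mg > Pb: the two effects oppose for this pair; the down-group effect wins (738 vs 716 kJ/mol).
Sb > Mg: period and group pull opposite ways; the across-period shift dominates (831 vs 738 kJ/mol).
P > Sb: they share group 15; the group trend gives P the larger value.
Note the exception: Mg has a higher first ionization energy than Al, contrary to the simple trend — Al's single 3p electron is easier to remove than one from Mg's filled 3s².
Approximate values (kJ/mol): Mg 738, Al 578, P 1012, Sb 831, Pb 716.
So from lowest to highest: Al < Pb < Mg < Sb < P.

Al < Pb < Mg < Sb < P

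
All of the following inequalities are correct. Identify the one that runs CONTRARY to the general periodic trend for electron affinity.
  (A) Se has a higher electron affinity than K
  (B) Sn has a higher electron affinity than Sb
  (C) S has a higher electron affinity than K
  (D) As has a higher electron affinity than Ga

The general trend: electron affinity increases across a period and decreases down a group.
(A) Se (period 4, group 16) vs K (period 4, group 1): the stated order agrees with the simple trend.
(B) Sn (period 5, group 14) vs Sb (period 5, group 15): the stated order contradicts the simple trend.
(C) S (period 3, group 16) vs K (period 4, group 1): the stated order agrees with the simple trend.
(D) As (period 4, group 15) vs Ga (period 4, group 13): the stated order agrees with the simple trend.
The exception is (B): adding an electron to Sb's half-filled 5p³ is unfavourable, so Sn has the more exothermic EA.

(B)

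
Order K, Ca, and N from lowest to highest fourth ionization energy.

K, Ca, N

Consider each +3 ion: K³⁺ is already 2 electrons into the core; Ca³⁺ is already 1 electron into the core; N³⁺ still has 2 valence electrons.
Usually core removal costs more than valence removal, but here the competition is close: a tightly held n=2 valence electron can cost more to remove than an n=3 core electron, so the actual values have to decide it.
Approximate IE_4 values (kJ/mol): K 5877, Ca 6491, N 7475.
Hence IE_4: K < Ca < N.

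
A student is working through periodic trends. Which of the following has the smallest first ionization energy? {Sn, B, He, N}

Sn

Across a period the outer electron is held more tightly (higher IE₁); down a group it sits in a higher shell, more shielded, and comes off more easily.
These span different periods and groups, so the two trends combine.
B > Sn: the two effects oppose for this pair; the down-group effect wins (801 vs 709 kJ/mol).
N > B: both are in period 2; the period trend gives N the larger value.
He > N: relative to N, both the across-period and down-group shifts push He's first ionization energy up.
For reference (kJ/mol): He 2372, B 801, N 1402, Sn 709.
The smallest first ionization energy among these belongs to Sn.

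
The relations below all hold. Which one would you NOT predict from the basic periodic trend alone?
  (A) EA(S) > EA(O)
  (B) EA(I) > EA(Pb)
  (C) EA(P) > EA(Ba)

The general trend: electron affinity increases across a period and decreases down a group.
(A) S (period 3, group 16) vs O (period 2, group 16): the stated order contradicts the simple trend.
(B) I (period 5, group 17) vs Pb (period 6, group 14): the stated order agrees with the simple trend.
(C) P (period 3, group 15) vs Ba (period 6, group 2): the stated order agrees with the simple trend.
The exception is (A): the compact 2p subshell of O repels the added electron more than S's larger 3p does.

(A)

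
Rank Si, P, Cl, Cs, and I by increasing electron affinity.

Cs < P < Si < I < Cl

Si is in period 3, group 14; P is in period 3, group 15; Cl is in period 3, group 17; I is in period 5, group 17; Cs is in period 6, group 1.
EA tends to increase across a period and decrease down a group, though the pattern is less regular than for IE or radius.
Here both period and group differ, so the two effects have to be weighed against each other.
P > Cs: both effects reinforce here, so P is clearly the higher of the two.
Si > P: this pair runs against the simple trend — see the exception note.
I > Si: the two effects oppose for this pair; the across-period effect wins (295 vs 134 kJ/mol).
Cl > I: they share group 17; the group trend gives Cl the larger value.
Note the exception: Si has a higher electron affinity than P, contrary to the simple trend — adding an electron to P's half-filled 3p³ is unfavourable, so Si (3p²) has the more exothermic EA.
Tabulated electron affinity (kJ/mol): Si 134, P 72, Cl 349, I 295, Cs 46.
So from lowest to highest: Cs < P < Si < I < Cl.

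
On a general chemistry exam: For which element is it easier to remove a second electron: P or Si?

Si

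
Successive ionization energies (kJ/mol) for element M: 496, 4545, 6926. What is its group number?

Look for the largest jump between consecutive ionization energies: IE2/IE1 ≈ 9.2, far larger than any earlier ratio.
That jump marks the point where a core electron is being removed. So the atom has 1 valence electron.
A main-group element with 1 valence electron is in group 1.

Group 1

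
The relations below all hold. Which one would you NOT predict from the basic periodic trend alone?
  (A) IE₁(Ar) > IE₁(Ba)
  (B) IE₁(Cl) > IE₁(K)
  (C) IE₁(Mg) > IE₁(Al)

The general trend: IE₁ increases across a period and decreases down a group.
(A) Ar (period 3, group 18) vs Ba (period 6, group 2): the stated order agrees with the simple trend.
(B) Cl (period 3, group 17) vs K (period 4, group 1): the stated order agrees with the simple trend.
(C) Mg (period 3, group 2) vs Al (period 3, group 13): the stated order contradicts the simple trend.
The exception is (C): Al's single 3p electron is easier to remove than one from Mg's filled 3s².

(C)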